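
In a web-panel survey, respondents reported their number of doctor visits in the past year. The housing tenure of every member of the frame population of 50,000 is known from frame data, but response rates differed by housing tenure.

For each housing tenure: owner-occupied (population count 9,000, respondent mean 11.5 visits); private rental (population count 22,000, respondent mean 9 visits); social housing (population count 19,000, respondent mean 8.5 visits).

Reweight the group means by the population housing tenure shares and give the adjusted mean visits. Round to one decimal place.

9.3

Weight each group's respondent value by its population share:
  owner-occupied: (9,000/50,000) × 11.5 = 2.07
  private rental: (22,000/50,000) × 9 = 3.96
  social housing: (19,000/50,000) × 8.5 = 3.23
Post-stratified estimate = 9.26 → 9.3.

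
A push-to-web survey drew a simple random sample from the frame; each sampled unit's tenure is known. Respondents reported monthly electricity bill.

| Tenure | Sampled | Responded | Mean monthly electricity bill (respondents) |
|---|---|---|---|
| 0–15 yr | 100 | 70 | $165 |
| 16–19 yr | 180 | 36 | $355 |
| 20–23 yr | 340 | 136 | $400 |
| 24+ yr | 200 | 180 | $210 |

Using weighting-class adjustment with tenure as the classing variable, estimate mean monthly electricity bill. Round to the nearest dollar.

Class response rates: 0–15 yr 70/100 = 70%, 16–19 yr 36/180 = 20%, 20–23 yr 136/340 = 40%, 24+ yr 180/200 = 90%.
Each respondent's weight = sampled/responded in their class; summing within a class gives n_sampled, so:
  0–15 yr: 100 × 165 = 16,500
  16–19 yr: 180 × 355 = 63,900
  20–23 yr: 340 × 400 = 136,000
  24+ yr: 200 × 210 = 42,000
Adjusted estimate = 258,400 / 820 = 315.122 → $315.

$315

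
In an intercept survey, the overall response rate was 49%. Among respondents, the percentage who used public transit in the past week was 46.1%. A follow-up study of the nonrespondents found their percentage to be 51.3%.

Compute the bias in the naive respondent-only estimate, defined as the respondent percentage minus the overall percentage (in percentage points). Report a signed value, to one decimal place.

Nonresponse fraction = 1 − 0.49 = 0.51.
Bias = (nonresponse fraction) × (respondent percentage − nonrespondent percentage)
     = 0.51 × (46.1 − 51.3) = 0.51 × -5.2 = -2.652.

-2.7 percentage points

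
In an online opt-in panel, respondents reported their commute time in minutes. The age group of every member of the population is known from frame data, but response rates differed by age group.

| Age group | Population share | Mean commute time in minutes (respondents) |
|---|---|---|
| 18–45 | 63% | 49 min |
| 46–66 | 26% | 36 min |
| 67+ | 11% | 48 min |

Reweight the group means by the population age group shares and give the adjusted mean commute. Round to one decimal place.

Reweight to the known age group distribution:
  18–45: 0.63 × 49 = 30.87
  46–66: 0.26 × 36 = 9.36
  67+: 0.11 × 48 = 5.28
Post-stratified estimate = 45.51 → 45.5.

45.5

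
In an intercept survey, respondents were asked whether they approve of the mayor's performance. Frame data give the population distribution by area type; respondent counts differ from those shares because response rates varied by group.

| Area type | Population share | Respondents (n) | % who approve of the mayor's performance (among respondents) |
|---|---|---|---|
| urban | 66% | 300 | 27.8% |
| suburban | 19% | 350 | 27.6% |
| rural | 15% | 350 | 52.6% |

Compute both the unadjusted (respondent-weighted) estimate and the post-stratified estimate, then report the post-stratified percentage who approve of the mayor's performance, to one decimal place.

Unadjusted (pooled respondent) estimate weights by respondent counts:
  (300/1000)×27.8 + (350/1000)×27.6 + (350/1000)×52.6 = 36.41%
Post-stratifying to population shares instead:
  0.66×27.8 + 0.19×27.6 + 0.15×52.6 = 31.482%

31.5%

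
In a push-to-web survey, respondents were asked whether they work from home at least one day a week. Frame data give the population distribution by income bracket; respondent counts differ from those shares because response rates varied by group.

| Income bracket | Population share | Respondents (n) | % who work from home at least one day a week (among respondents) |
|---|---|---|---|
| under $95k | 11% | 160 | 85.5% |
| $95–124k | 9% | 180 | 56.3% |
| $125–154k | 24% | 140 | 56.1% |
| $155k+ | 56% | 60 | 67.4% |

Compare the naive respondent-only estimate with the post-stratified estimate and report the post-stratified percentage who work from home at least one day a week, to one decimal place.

65.7%

Naive respondent-only estimate (weights = respondent counts):
  (160/540)×85.5 + (180/540)×56.3 + (140/540)×56.1 + (60/540)×67.4 = 66.1333%
Post-stratified estimate weights by population shares:
  0.11×85.5 + 0.09×56.3 + 0.24×56.1 + 0.56×67.4 = 65.68%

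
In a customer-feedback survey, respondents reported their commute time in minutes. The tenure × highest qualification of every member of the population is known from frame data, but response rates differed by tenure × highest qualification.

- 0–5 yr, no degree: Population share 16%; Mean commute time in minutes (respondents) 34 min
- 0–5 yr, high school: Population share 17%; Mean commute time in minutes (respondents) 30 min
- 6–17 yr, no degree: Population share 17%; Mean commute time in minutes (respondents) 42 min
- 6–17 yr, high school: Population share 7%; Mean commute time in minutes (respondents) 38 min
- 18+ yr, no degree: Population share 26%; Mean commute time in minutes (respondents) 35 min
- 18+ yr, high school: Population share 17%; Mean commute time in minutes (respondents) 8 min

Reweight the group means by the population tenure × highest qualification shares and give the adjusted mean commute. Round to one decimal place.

30.8

Each cell contributes population-share × respondent value:
  0–5 yr, no degree: 0.16 × 34 = 5.44
  0–5 yr, high school: 0.17 × 30 = 5.1
  6–17 yr, no degree: 0.17 × 42 = 7.14
  6–17 yr, high school: 0.07 × 38 = 2.66
  18+ yr, no degree: 0.26 × 35 = 9.1
  18+ yr, high school: 0.17 × 8 = 1.36
Post-stratified estimate = 30.8 → 30.8.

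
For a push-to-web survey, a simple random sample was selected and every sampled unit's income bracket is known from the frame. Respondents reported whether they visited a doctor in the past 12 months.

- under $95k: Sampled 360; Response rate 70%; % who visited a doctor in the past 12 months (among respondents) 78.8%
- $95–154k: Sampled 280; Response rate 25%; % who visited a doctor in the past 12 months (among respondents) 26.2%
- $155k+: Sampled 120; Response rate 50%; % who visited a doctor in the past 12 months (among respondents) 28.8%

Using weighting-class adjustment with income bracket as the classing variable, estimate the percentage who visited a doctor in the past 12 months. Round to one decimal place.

With weight = n_sampled/n_responded per class, the weighted class total is n_sampled:
  under $95k: 360 × 78.8 = 28,368
  $95–154k: 280 × 26.2 = 7336
  $155k+: 120 × 28.8 = 3456
Adjusted estimate = 39,160 / 760 = 51.5263 → 51.5%.

51.5%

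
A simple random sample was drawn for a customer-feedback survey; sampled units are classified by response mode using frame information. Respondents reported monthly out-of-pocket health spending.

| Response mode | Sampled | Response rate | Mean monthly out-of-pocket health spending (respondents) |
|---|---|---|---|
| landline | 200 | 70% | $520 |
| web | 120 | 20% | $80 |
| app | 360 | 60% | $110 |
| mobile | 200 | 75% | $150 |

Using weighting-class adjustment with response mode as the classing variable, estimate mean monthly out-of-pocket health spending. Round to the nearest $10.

Weighting each respondent by the inverse class response rate inflates each class back to its sampled size, so the class weight is n_sampled:
  landline: 200 × 520 = 104,000
  web: 120 × 80 = 9600
  app: 360 × 110 = 39,600
  mobile: 200 × 150 = 30,000
Adjusted estimate = 183,200 / 880 = 208.182 → $210.

$210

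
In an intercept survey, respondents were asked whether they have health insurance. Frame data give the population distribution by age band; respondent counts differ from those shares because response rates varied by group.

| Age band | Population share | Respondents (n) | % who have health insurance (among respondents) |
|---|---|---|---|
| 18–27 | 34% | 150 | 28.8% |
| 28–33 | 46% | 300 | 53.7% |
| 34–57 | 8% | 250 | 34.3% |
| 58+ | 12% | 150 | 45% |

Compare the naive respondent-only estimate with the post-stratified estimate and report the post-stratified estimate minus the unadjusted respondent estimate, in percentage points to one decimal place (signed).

+0.6 percentage points

Unadjusted (pooled respondent) estimate weights by respondent counts:
  (150/850)×28.8 + (300/850)×53.7 + (250/850)×34.3 + (150/850)×45 = 42.0647%
Post-stratifying to population shares instead:
  0.34×28.8 + 0.46×53.7 + 0.08×34.3 + 0.12×45 = 42.638%
Difference = 42.638 − 42.0647 = 0.5733 pp.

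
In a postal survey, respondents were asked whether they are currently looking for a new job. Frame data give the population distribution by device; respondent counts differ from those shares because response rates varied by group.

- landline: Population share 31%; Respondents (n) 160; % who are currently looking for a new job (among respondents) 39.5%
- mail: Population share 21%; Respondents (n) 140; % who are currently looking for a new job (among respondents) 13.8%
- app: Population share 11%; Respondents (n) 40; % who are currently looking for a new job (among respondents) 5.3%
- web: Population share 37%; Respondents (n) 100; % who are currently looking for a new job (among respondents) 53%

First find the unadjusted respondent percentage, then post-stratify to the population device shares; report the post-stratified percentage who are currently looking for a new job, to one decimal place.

35.3%

Unadjusted (pooled respondent) estimate weights by respondent counts:
  (160/440)×39.5 + (140/440)×13.8 + (40/440)×5.3 + (100/440)×53 = 31.2818%
Post-stratifying to population shares instead:
  0.31×39.5 + 0.21×13.8 + 0.11×5.3 + 0.37×53 = 35.336%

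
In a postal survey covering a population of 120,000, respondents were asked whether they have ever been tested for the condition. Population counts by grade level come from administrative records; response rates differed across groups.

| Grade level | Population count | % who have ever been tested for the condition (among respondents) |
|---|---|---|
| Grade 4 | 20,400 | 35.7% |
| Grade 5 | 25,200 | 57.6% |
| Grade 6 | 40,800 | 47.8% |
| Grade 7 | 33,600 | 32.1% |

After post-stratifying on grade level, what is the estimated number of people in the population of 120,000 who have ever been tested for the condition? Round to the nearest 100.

52,100

Apply each group's respondent rate to its population count:
  Grade 4: 20,400 × 35.7% = 7282.8
  Grade 5: 25,200 × 57.6% = 14515.2
  Grade 6: 40,800 × 47.8% = 19502.4
  Grade 7: 33,600 × 32.1% = 10785.6
Estimated total = 52,086 → 52,100.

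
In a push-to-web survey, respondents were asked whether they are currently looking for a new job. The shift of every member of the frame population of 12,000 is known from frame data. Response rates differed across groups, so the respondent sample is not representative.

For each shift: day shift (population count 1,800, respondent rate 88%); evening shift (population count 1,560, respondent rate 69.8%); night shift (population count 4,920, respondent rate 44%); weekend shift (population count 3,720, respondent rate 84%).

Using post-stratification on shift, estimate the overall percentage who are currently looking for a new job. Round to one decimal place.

Reweight to the known shift distribution:
  day shift: (1,800/12,000) × 88 = 13.2
  evening shift: (1,560/12,000) × 69.8 = 9.074
  night shift: (4,920/12,000) × 44 = 18.04
  weekend shift: (3,720/12,000) × 84 = 26.04
Post-stratified estimate = 66.354 → 66.4%.

66.4%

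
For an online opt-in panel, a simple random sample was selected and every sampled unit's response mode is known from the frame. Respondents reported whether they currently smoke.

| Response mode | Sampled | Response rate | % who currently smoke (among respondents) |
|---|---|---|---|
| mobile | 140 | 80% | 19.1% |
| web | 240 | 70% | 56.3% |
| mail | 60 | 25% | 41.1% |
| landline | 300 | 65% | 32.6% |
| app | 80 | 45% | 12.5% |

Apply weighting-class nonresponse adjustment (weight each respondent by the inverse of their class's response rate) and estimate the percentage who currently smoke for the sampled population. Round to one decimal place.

Inverse-response-rate weighting restores each class to its sampled count, so class totals weight by n_sampled:
  mobile: 140 × 19.1 = 2674
  web: 240 × 56.3 = 13,512
  mail: 60 × 41.1 = 2466
  landline: 300 × 32.6 = 9780
  app: 80 × 12.5 = 1000
Adjusted estimate = 29,432 / 820 = 35.8927 → 35.9%.

35.9%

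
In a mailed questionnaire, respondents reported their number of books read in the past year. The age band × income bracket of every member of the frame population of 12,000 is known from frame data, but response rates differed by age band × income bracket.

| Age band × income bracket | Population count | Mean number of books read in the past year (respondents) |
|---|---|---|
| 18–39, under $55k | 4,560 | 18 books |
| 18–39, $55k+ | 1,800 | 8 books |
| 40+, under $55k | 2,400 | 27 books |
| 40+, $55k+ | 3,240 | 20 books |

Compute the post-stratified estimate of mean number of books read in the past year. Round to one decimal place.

Each cell contributes population-share × respondent value:
  18–39, under $55k: (4,560/12,000) × 18 = 6.84
  18–39, $55k+: (1,800/12,000) × 8 = 1.2
  40+, under $55k: (2,400/12,000) × 27 = 5.4
  40+, $55k+: (3,240/12,000) × 20 = 5.4
Post-stratified estimate = 18.84 → 18.8.

18.8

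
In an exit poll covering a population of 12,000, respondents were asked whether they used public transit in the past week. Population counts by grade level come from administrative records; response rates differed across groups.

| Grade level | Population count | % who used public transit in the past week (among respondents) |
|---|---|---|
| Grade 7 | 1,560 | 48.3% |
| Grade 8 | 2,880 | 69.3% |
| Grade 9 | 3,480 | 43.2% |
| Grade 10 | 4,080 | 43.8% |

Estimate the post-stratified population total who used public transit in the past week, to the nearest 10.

6,040

Apply each group's respondent rate to its population count:
  Grade 7: 1,560 × 48.3% = 753.48
  Grade 8: 2,880 × 69.3% = 1995.84
  Grade 9: 3,480 × 43.2% = 1503.36
  Grade 10: 4,080 × 43.8% = 1787.04
Estimated total = 6039.72 → 6,040.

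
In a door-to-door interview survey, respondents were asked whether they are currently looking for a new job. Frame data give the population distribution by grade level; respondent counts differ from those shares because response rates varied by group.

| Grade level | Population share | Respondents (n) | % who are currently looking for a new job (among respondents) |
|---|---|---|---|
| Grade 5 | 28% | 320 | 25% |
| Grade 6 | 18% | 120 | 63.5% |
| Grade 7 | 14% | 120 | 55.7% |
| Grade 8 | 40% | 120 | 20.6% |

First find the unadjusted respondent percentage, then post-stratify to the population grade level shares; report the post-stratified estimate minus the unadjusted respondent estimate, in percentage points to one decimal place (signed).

Unadjusted (pooled respondent) estimate weights by respondent counts:
  (320/680)×25 + (120/680)×63.5 + (120/680)×55.7 + (120/680)×20.6 = 36.4353%
Reweighting by population grade level shares:
  0.28×25 + 0.18×63.5 + 0.14×55.7 + 0.4×20.6 = 34.468%
Difference = 34.468 − 36.4353 = -1.9673 pp.

-2.0 percentage points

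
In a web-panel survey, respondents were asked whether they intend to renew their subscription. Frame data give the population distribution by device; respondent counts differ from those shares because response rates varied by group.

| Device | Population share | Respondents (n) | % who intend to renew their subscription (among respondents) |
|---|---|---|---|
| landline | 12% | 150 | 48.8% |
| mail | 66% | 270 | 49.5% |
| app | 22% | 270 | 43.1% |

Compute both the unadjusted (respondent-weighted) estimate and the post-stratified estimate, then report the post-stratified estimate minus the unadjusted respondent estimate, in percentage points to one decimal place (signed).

Naive respondent-only estimate (weights = respondent counts):
  (150/690)×48.8 + (270/690)×49.5 + (270/690)×43.1 = 46.8435%
Post-stratifying to population shares instead:
  0.12×48.8 + 0.66×49.5 + 0.22×43.1 = 48.008%
Difference = 48.008 − 46.8435 = 1.1645 pp.

+1.2 percentage points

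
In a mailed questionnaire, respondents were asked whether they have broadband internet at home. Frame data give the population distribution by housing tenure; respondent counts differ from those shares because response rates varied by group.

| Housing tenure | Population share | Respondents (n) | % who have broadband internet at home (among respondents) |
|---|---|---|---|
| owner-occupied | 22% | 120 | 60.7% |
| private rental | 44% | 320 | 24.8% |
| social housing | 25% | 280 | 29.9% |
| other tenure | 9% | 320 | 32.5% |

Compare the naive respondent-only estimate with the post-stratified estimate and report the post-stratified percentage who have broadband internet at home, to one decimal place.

Unadjusted (pooled respondent) estimate weights by respondent counts:
  (120/1040)×60.7 + (320/1040)×24.8 + (280/1040)×29.9 + (320/1040)×32.5 = 32.6846%
Reweighting by population housing tenure shares:
  0.22×60.7 + 0.44×24.8 + 0.25×29.9 + 0.09×32.5 = 34.666%

34.7%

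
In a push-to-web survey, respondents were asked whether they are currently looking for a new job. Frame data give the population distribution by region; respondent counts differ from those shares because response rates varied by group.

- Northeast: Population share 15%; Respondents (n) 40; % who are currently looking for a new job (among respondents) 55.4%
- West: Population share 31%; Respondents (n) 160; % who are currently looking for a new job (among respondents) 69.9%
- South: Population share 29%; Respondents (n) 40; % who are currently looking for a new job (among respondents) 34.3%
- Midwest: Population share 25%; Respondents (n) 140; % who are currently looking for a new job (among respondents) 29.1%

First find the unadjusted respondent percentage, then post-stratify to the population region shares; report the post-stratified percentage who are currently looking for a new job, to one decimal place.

Naive respondent-only estimate (weights = respondent counts):
  (40/380)×55.4 + (160/380)×69.9 + (40/380)×34.3 + (140/380)×29.1 = 49.5947%
Post-stratified estimate weights by population shares:
  0.15×55.4 + 0.31×69.9 + 0.29×34.3 + 0.25×29.1 = 47.201%

47.2%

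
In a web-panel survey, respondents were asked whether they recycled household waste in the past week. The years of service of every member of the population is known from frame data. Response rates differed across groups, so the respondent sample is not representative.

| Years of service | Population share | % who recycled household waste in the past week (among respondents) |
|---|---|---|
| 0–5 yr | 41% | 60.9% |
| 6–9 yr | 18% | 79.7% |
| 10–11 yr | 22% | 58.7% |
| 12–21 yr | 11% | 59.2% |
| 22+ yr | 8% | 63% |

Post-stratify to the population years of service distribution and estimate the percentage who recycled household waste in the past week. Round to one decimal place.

Weight each group's respondent value by its population share:
  0–5 yr: 0.41 × 60.9 = 24.969
  6–9 yr: 0.18 × 79.7 = 14.346
  10–11 yr: 0.22 × 58.7 = 12.914
  12–21 yr: 0.11 × 59.2 = 6.512
  22+ yr: 0.08 × 63 = 5.04
Post-stratified estimate = 63.781 → 63.8%.

63.8%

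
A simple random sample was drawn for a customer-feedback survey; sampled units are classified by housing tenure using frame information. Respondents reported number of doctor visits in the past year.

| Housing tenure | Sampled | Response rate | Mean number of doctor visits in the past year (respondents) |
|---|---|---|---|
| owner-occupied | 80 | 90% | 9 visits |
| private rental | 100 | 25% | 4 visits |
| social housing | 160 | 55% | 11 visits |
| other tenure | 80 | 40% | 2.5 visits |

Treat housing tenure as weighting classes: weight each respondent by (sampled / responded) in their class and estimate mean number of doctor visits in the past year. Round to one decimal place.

Each respondent's weight = sampled/responded in their class; summing within a class gives n_sampled, so:
  owner-occupied: 80 × 9 = 720
  private rental: 100 × 4 = 400
  social housing: 160 × 11 = 1760
  other tenure: 80 × 2.5 = 200
Adjusted estimate = 3080 / 420 = 7.33333 → 7.3.

7.3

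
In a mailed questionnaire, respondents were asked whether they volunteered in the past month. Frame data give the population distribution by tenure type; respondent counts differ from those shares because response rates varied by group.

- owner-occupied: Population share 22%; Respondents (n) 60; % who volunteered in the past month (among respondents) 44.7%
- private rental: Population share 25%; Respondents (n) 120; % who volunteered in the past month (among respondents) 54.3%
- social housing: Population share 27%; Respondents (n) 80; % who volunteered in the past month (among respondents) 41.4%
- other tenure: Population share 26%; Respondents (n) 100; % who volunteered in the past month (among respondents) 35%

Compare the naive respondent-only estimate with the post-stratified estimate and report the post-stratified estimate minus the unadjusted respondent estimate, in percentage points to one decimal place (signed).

-0.8 percentage points

Unadjusted (pooled respondent) estimate weights by respondent counts:
  (60/360)×44.7 + (120/360)×54.3 + (80/360)×41.4 + (100/360)×35 = 44.4722%
Reweighting by population tenure type shares:
  0.22×44.7 + 0.25×54.3 + 0.27×41.4 + 0.26×35 = 43.687%
Difference = 43.687 − 44.4722 = -0.7852 pp.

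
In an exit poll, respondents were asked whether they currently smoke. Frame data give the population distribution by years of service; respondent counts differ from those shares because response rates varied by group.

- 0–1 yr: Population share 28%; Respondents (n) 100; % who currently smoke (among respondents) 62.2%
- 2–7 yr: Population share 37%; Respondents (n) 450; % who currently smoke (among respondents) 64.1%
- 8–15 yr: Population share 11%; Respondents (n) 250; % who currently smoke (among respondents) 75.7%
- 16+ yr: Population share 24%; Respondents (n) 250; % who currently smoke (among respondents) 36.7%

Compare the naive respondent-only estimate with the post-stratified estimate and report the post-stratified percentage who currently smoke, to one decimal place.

Naive respondent-only estimate (weights = respondent counts):
  (100/1050)×62.2 + (450/1050)×64.1 + (250/1050)×75.7 + (250/1050)×36.7 = 60.1571%
Reweighting by population years of service shares:
  0.28×62.2 + 0.37×64.1 + 0.11×75.7 + 0.24×36.7 = 58.268%

58.3%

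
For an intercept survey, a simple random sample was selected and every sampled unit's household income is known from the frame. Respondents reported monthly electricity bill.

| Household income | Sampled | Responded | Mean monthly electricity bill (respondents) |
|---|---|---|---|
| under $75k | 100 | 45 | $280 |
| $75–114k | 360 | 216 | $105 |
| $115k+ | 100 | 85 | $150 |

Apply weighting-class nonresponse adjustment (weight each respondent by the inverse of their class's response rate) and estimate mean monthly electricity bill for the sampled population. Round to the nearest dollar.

$144

Class response rates: under $75k 45/100 = 45%, $75–114k 216/360 = 60%, $115k+ 85/100 = 85%.
Weighting each respondent by the inverse class response rate inflates each class back to its sampled size, so the class weight is n_sampled:
  under $75k: 100 × 280 = 28,000
  $75–114k: 360 × 105 = 37,800
  $115k+: 100 × 150 = 15,000
Adjusted estimate = 80,800 / 560 = 144.286 → $144.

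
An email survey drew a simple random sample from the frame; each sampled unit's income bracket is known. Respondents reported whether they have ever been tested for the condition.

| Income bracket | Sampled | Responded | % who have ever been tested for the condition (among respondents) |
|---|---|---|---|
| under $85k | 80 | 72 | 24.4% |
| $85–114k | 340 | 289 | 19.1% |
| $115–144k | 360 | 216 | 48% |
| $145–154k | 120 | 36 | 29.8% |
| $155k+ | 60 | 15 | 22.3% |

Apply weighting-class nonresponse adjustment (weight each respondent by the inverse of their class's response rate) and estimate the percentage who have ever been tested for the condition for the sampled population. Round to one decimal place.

Class response rates: under $85k 72/80 = 90%, $85–114k 289/340 = 85%, $115–144k 216/360 = 60%, $145–154k 36/120 = 30%, $155k+ 15/60 = 25%.
With weight = n_sampled/n_responded per class, the weighted class total is n_sampled:
  under $85k: 80 × 24.4 = 1952
  $85–114k: 340 × 19.1 = 6494
  $115–144k: 360 × 48 = 17,280
  $145–154k: 120 × 29.8 = 3576
  $155k+: 60 × 22.3 = 1338
Adjusted estimate = 30,640 / 960 = 31.9167 → 31.9%.

31.9%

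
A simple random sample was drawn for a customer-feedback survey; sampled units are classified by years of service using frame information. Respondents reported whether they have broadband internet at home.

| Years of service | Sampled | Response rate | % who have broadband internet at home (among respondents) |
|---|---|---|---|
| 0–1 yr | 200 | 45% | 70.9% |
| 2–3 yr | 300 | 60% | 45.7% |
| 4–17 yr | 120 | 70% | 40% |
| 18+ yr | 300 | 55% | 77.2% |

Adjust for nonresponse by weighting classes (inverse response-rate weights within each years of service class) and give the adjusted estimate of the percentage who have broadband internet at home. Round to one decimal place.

60.7%

Inverse-response-rate weighting restores each class to its sampled count, so class totals weight by n_sampled:
  0–1 yr: 200 × 70.9 = 14180
  2–3 yr: 300 × 45.7 = 13,710
  4–17 yr: 120 × 40 = 4800
  18+ yr: 300 × 77.2 = 23,160
Adjusted estimate = 55,850 / 920 = 60.7065 → 60.7%.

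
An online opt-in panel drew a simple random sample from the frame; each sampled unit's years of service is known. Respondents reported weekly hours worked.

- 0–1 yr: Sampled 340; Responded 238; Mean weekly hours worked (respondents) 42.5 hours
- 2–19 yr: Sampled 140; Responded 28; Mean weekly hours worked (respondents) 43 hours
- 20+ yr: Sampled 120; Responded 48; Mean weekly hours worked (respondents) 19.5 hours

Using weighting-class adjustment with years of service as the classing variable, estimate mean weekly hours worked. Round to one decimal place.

Response rates by class: 0–1 yr 238/340 = 70%, 2–19 yr 28/140 = 20%, 20+ yr 48/120 = 40%.
Inverse-response-rate weighting restores each class to its sampled count, so class totals weight by n_sampled:
  0–1 yr: 340 × 42.5 = 14,450
  2–19 yr: 140 × 43 = 6020
  20+ yr: 120 × 19.5 = 2340
Adjusted estimate = 22,810 / 600 = 38.0167 → 38.0.

38.0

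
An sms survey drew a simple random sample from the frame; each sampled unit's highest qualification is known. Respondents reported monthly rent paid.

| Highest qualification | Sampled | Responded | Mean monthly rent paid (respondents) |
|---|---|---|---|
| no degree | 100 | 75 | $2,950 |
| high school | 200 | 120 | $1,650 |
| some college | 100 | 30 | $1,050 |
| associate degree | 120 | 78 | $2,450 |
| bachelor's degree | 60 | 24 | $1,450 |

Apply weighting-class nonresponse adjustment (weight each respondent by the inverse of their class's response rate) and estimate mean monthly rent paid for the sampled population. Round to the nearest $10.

Response rates by class: no degree 75/100 = 75%, high school 120/200 = 60%, some college 30/100 = 30%, associate degree 78/120 = 65%, bachelor's degree 24/60 = 40%.
Weighting each respondent by the inverse class response rate inflates each class back to its sampled size, so the class weight is n_sampled:
  no degree: 100 × 2950 = 295,000
  high school: 200 × 1650 = 330,000
  some college: 100 × 1050 = 105,000
  associate degree: 120 × 2450 = 294,000
  bachelor's degree: 60 × 1450 = 87,000
Adjusted estimate = 1,111,000 / 580 = 1915.52 → $1,920.

$1,920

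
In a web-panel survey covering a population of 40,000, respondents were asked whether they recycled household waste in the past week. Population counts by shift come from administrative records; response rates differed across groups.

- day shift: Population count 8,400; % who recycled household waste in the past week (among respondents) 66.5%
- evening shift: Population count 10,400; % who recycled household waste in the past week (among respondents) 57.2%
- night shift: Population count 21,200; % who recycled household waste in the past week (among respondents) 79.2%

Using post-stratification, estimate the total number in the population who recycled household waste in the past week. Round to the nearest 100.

Apply each group's respondent rate to its population count:
  day shift: 8,400 × 66.5% = 5586
  evening shift: 10,400 × 57.2% = 5948.8
  night shift: 21,200 × 79.2% = 16790.4
Estimated total = 28325.2 → 28,300.

28,300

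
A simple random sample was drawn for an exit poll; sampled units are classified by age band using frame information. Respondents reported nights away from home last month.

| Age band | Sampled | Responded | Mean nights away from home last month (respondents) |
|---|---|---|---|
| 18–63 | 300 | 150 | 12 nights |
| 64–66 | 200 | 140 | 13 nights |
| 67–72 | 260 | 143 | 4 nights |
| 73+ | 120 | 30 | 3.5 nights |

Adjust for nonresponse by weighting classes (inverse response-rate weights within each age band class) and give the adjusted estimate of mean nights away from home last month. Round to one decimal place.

Response rates by class: 18–63 150/300 = 50%, 64–66 140/200 = 70%, 67–72 143/260 = 55%, 73+ 30/120 = 25%.
Each respondent's weight = sampled/responded in their class; summing within a class gives n_sampled, so:
  18–63: 300 × 12 = 3600
  64–66: 200 × 13 = 2600
  67–72: 260 × 4 = 1040
  73+: 120 × 3.5 = 420
Adjusted estimate = 7660 / 880 = 8.70454 → 8.7.

8.7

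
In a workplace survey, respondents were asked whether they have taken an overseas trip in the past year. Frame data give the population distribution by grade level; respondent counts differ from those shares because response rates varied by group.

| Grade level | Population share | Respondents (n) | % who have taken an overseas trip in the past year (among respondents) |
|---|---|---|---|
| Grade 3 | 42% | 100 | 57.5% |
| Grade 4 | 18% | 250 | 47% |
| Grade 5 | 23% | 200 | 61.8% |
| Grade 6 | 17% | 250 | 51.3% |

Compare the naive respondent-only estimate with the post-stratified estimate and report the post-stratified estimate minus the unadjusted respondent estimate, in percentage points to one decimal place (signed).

Naive respondent-only estimate (weights = respondent counts):
  (100/800)×57.5 + (250/800)×47 + (200/800)×61.8 + (250/800)×51.3 = 53.3563%
Post-stratified estimate weights by population shares:
  0.42×57.5 + 0.18×47 + 0.23×61.8 + 0.17×51.3 = 55.545%
Difference = 55.545 − 53.3563 = 2.1887 pp.

+2.2 percentage points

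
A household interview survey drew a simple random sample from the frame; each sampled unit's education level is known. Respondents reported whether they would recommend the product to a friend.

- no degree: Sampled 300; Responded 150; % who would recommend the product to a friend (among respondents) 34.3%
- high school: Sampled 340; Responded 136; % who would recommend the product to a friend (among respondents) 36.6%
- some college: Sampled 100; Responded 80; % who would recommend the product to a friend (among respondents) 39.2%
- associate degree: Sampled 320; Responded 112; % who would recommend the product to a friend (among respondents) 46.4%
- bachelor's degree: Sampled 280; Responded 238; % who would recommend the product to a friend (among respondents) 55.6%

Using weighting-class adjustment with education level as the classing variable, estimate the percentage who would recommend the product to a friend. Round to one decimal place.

42.6%

Response rates by class: no degree 150/300 = 50%, high school 136/340 = 40%, some college 80/100 = 80%, associate degree 112/320 = 35%, bachelor's degree 238/280 = 85%.
Inverse-response-rate weighting restores each class to its sampled count, so class totals weight by n_sampled:
  no degree: 300 × 34.3 = 10,290
  high school: 340 × 36.6 = 12,444
  some college: 100 × 39.2 = 3920
  associate degree: 320 × 46.4 = 14,848
  bachelor's degree: 280 × 55.6 = 15,568
Adjusted estimate = 57,070 / 1,340 = 42.5896 → 42.6%.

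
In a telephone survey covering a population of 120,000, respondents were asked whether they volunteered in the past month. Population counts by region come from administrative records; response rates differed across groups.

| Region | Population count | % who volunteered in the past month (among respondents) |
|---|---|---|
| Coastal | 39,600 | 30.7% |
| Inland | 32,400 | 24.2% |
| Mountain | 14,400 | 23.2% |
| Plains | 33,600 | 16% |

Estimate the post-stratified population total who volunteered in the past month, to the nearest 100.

28,700

Each cell contributes its population count × the respondent rate:
  Coastal: 39,600 × 30.7% = 12157.2
  Inland: 32,400 × 24.2% = 7840.8
  Mountain: 14,400 × 23.2% = 3340.8
  Plains: 33,600 × 16% = 5376
Estimated total = 28714.8 → 28,700.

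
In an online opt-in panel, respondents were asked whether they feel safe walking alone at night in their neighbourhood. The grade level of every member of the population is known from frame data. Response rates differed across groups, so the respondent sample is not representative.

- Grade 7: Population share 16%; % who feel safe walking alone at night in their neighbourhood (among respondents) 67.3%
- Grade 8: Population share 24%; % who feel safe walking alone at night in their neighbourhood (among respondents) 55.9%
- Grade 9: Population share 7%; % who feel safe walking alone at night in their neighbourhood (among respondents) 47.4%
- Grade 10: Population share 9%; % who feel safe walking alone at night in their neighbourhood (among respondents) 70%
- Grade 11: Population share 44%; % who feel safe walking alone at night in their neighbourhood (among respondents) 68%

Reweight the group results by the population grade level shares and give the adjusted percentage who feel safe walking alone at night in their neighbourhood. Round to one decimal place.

63.7%

Reweight to the known grade level distribution:
  Grade 7: 0.16 × 67.3 = 10.768
  Grade 8: 0.24 × 55.9 = 13.416
  Grade 9: 0.07 × 47.4 = 3.318
  Grade 10: 0.09 × 70 = 6.3
  Grade 11: 0.44 × 68 = 29.92
Post-stratified estimate = 63.722 → 63.7%.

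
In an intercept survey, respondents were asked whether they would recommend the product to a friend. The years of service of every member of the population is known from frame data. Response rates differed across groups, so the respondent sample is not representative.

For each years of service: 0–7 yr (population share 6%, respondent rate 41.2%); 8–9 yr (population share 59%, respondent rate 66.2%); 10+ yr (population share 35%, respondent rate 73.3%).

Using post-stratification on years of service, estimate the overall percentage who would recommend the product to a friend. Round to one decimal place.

Each cell contributes population-share × respondent value:
  0–7 yr: 0.06 × 41.2 = 2.472
  8–9 yr: 0.59 × 66.2 = 39.058
  10+ yr: 0.35 × 73.3 = 25.655
Post-stratified estimate = 67.185 → 67.2%.

67.2%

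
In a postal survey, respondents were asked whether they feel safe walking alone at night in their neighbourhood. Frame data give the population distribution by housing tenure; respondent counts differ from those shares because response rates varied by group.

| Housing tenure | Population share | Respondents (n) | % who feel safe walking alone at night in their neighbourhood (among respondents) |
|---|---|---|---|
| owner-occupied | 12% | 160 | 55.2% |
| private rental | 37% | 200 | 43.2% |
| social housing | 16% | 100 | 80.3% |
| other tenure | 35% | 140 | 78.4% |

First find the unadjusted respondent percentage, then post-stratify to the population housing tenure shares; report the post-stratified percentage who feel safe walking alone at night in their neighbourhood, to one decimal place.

62.9%

Unadjusted (pooled respondent) estimate weights by respondent counts:
  (160/600)×55.2 + (200/600)×43.2 + (100/600)×80.3 + (140/600)×78.4 = 60.7967%
Reweighting by population housing tenure shares:
  0.12×55.2 + 0.37×43.2 + 0.16×80.3 + 0.35×78.4 = 62.896%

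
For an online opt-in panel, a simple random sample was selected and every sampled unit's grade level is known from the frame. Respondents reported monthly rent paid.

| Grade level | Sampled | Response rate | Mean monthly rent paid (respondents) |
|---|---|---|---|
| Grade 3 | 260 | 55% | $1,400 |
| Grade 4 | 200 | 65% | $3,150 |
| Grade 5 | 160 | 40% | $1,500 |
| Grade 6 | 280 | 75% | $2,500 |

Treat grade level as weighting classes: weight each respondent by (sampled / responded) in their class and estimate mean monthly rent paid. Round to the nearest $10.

$2,150

Inverse-response-rate weighting restores each class to its sampled count, so class totals weight by n_sampled:
  Grade 3: 260 × 1400 = 364,000
  Grade 4: 200 × 3150 = 630,000
  Grade 5: 160 × 1500 = 240,000
  Grade 6: 280 × 2500 = 700,000
Adjusted estimate = 1,934,000 / 900 = 2148.89 → $2,150.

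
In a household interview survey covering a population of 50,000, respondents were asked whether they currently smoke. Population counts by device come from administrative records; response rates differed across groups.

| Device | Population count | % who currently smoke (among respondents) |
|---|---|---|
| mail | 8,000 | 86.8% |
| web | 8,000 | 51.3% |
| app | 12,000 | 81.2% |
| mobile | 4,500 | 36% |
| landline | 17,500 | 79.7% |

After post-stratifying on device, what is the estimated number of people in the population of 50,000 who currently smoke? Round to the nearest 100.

36,400

Apply each group's respondent rate to its population count:
  mail: 8,000 × 86.8% = 6944
  web: 8,000 × 51.3% = 4104
  app: 12,000 × 81.2% = 9744
  mobile: 4,500 × 36% = 1620
  landline: 17,500 × 79.7% = 13947.5
Estimated total = 36359.5 → 36,400.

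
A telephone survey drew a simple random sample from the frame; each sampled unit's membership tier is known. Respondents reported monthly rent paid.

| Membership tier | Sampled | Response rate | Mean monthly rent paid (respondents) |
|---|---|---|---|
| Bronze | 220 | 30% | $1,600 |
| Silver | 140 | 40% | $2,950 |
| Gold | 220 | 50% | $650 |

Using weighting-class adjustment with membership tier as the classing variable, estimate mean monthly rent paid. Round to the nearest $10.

With weight = n_sampled/n_responded per class, the weighted class total is n_sampled:
  Bronze: 220 × 1600 = 352,000
  Silver: 140 × 2950 = 413,000
  Gold: 220 × 650 = 143,000
Adjusted estimate = 908,000 / 580 = 1565.52 → $1,570.

$1,570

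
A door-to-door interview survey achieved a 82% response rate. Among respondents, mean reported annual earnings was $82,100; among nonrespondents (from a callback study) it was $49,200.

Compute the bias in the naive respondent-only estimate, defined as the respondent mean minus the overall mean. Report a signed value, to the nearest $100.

+$5,900

Nonresponse fraction = 1 − 0.82 = 0.18.
Bias = (nonresponse fraction) × (respondent mean − nonrespondent mean)
     = 0.18 × (82,100 − 49,200) = 0.18 × 32,900 = 5922.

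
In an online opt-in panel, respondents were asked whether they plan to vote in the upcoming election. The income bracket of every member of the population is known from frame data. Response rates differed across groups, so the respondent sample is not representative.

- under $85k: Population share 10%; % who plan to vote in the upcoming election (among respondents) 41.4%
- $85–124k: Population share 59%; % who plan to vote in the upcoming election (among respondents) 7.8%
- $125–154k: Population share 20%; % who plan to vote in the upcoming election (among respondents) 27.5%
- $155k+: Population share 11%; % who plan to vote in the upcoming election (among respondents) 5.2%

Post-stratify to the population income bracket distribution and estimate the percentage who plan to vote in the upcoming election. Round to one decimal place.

14.8%

Reweight to the known income bracket distribution:
  under $85k: 0.1 × 41.4 = 4.14
  $85–124k: 0.59 × 7.8 = 4.602
  $125–154k: 0.2 × 27.5 = 5.5
  $155k+: 0.11 × 5.2 = 0.572
Post-stratified estimate = 14.814 → 14.8%.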